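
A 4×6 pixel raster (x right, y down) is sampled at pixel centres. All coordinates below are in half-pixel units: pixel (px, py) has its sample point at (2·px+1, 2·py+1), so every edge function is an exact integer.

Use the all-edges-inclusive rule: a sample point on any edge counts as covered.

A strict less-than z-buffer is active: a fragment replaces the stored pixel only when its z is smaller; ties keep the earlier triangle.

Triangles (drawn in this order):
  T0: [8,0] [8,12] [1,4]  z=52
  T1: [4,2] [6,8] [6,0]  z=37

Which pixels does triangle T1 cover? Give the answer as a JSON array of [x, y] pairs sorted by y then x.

T0:
  2·area = 84
  edge (8, 0)→(8, 12): d=(0,12) inclusive
  edge (8, 12)→(1, 4): d=(-7,-8) inclusive
  edge (1, 4)→(8, 0): d=(7,-4) inclusive
    (3,0)@(7, 1): e=[12,69,3] → █
    (1,1)@(3, 3): e=[60,23,1] → █
    (2,1)@(5, 3): e=[36,39,9] → █
    (1,2)@(3, 5): e=[60,9,15] → █
    (1,3)@(3, 7): e=[60,-5,29] → ·
    (2,3)@(5, 7): e=[36,11,37] → █
    (2,4)@(5, 9): e=[36,-3,51] → ·
    (3,4)@(7, 9): e=[12,13,59] → █
    (3,5)@(7, 11): e=[12,-1,73] → ·
  covered (10 px):
    · · · █
    · █ █ █
    · █ █ █
    · · █ █
    · · · █
    · · · ·
T1:
  2·area = 16  (B↔C swapped to make it positive)
  edge (4, 2)→(6, 0): d=(2,-2) inclusive
  edge (6, 0)→(6, 8): d=(0,8) inclusive
  edge (6, 8)→(4, 2): d=(-2,-6) inclusive
    (2,0)@(5, 1): e=[0,8,8] → █  [on edge]
    (3,0)@(7, 1): e=[4,-8,20] → ·
    (1,1)@(3, 3): e=[0,24,-8] → ·  [on edge]
    (2,1)@(5, 3): e=[4,8,4] → █
    (3,1)@(7, 3): e=[8,-8,16] → ·
    (0,2)@(1, 5): e=[0,40,-24] → ·  [on edge]
    (2,2)@(5, 5): e=[8,8,0] → █  [on edge]
    (3,2)@(7, 5): e=[12,-8,12] → ·
    (2,3)@(5, 7): e=[12,8,-4] → ·
    (3,5)@(7, 11): e=[24,-8,0] → ·  [on edge]
  covered (3 px):
    · · █ ·
    · · █ ·
    · · █ ·
    · · · ·
    · · · ·
    · · · ·

Answer: [[2,0],[2,1],[2,2]]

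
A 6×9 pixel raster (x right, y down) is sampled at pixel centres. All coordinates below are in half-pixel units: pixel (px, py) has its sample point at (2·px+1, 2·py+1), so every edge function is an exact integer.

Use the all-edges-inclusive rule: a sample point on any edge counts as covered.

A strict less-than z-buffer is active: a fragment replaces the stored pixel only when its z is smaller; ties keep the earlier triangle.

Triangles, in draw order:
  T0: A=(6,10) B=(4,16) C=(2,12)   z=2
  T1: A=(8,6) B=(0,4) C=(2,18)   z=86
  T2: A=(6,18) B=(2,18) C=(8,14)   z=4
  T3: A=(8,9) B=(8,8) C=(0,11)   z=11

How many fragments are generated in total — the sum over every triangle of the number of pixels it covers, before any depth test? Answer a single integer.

T0:
  2·area = 20
  edge (6, 10)→(4, 16): d=(-2,6) inclusive
  edge (4, 16)→(2, 12): d=(-2,-4) inclusive
  edge (2, 12)→(6, 10): d=(4,-2) inclusive
    (4,0)@(9, 1): e=[0,50,-30] → ·  [on edge]
    (3,3)@(7, 7): e=[0,30,-10] → ·  [on edge]
    (2,5)@(5, 11): e=[4,14,2] → █
    (3,5)@(7, 11): e=[-8,22,6] → ·
    (1,6)@(3, 13): e=[12,2,6] → █
    (2,6)@(5, 13): e=[0,10,10] → █  [on edge]
    (3,6)@(7, 13): e=[-12,18,14] → ·
    (1,7)@(3, 15): e=[8,-2,14] → ·
    (2,7)@(5, 15): e=[-4,6,18] → ·
  covered (3 px):
    · · · · · ·
    · · · · · ·
    · · · · · ·
    · · · · · ·
    · · · · · ·
    · · █ · · ·
    · █ █ · · ·
    · · · · · ·
    · · · · · ·
T1:
  2·area = 108  (B↔C swapped to make it positive)
  edge (8, 6)→(2, 18): d=(-6,12) inclusive
  edge (2, 18)→(0, 4): d=(-2,-14) inclusive
  edge (0, 4)→(8, 6): d=(8,2) inclusive
    (0,2)@(1, 5): e=[90,12,6] → █
    (1,2)@(3, 5): e=[66,40,2] → █
    (2,2)@(5, 5): e=[42,68,-2] → ·
    (0,3)@(1, 7): e=[78,8,22] → █
    (2,3)@(5, 7): e=[30,64,14] → █
    (3,3)@(7, 7): e=[6,92,10] → █
    (4,3)@(9, 7): e=[-18,120,6] → ·
    (0,4)@(1, 9): e=[66,4,38] → █
    (3,4)@(7, 9): e=[-6,88,26] → ·
    (0,5)@(1, 11): e=[54,0,54] → █  [on edge]
    (3,5)@(7, 11): e=[-18,84,42] → ·
    (0,6)@(1, 13): e=[42,-4,70] → ·
  covered (14 px):
    · · · · · ·
    · · · · · ·
    █ █ · · · ·
    █ █ █ █ · ·
    █ █ █ · · ·
    █ █ █ · · ·
    · █ · · · ·
    · █ · · · ·
    · · · · · ·
T2:
  2·area = 16
  edge (6, 18)→(2, 18): d=(-4,0) inclusive
  edge (2, 18)→(8, 14): d=(6,-4) inclusive
  edge (8, 14)→(6, 18): d=(-2,4) inclusive
    (3,7)@(7, 15): e=[12,2,2] → █
    (4,7)@(9, 15): e=[12,10,-6] → ·
    (2,8)@(5, 17): e=[4,6,6] → █
    (3,8)@(7, 17): e=[4,14,-2] → ·
  covered (2 px):
    · · · · · ·
    · · · · · ·
    · · · · · ·
    · · · · · ·
    · · · · · ·
    · · · · · ·
    · · · · · ·
    · · · █ · ·
    · · █ · · ·
T3:
  2·area = 8  (B↔C swapped to make it positive)
  edge (8, 9)→(0, 11): d=(-8,2) inclusive
  edge (0, 11)→(8, 8): d=(8,-3) inclusive
  edge (8, 8)→(8, 9): d=(0,1) inclusive
    (3,4)@(7, 9): e=[2,5,1] → █
    (4,4)@(9, 9): e=[-2,11,-1] → ·
    (3,5)@(7, 11): e=[-14,21,1] → ·
  covered (1 px):
    · · · · · ·
    · · · · · ·
    · · · · · ·
    · · · · · ·
    · · · █ · ·
    · · · · · ·
    · · · · · ·
    · · · · · ·
    · · · · · ·

Result: 20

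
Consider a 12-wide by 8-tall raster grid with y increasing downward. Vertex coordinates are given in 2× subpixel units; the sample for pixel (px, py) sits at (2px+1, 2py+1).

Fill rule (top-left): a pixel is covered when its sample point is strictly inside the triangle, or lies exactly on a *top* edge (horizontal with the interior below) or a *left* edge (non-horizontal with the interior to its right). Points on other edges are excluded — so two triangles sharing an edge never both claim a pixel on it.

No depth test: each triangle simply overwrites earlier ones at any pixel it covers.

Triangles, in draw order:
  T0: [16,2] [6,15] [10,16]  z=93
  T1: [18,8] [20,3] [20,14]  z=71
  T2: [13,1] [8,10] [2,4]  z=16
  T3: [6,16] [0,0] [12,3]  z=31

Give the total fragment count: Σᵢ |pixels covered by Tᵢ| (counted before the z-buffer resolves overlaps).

T0:
  2·area = 62  (B↔C swapped to make it positive)
  edge (16, 2)→(10, 16): d=(-6,14) right/bottom  bias=-1
  edge (10, 16)→(6, 15): d=(-4,-1) top-left  bias=+0
  edge (6, 15)→(16, 2): d=(10,-13) top-left  bias=+0
    (6,3)@(13, 7): e=[12,39,11] → #
    (7,3)@(15, 7): e=[-16,41,37] → ·
    (5,4)@(11, 9): e=[28,29,5] → #
    (6,4)@(13, 9): e=[0,31,31] → ·  [on edge]
    (5,5)@(11, 11): e=[16,21,25] → #
    (6,5)@(13, 11): e=[-12,23,51] → ·
    (4,6)@(9, 13): e=[32,11,19] → #
    (6,6)@(13, 13): e=[-24,15,71] → ·
    (3,7)@(7, 15): e=[48,1,13] → #
    (5,7)@(11, 15): e=[-8,5,65] → ·
  covered (7 px):
    · · · · · · · · · · · ·
    · · · · · · · · · · · ·
    · · · · · · · · · · · ·
    · · · · · · # · · · · ·
    · · · · · # · · · · · ·
    · · · · · # · · · · · ·
    · · · · # # · · · · · ·
    · · · # # · · · · · · ·
T1:
  2·area = 22
  edge (18, 8)→(20, 3): d=(2,-5) top-left  bias=+0
  edge (20, 3)→(20, 14): d=(0,11) right/bottom  bias=-1
  edge (20, 14)→(18, 8): d=(-2,-6) top-left  bias=+0
    (8,2)@(17, 5): e=[-11,33,0] → ·  [on edge]
    (9,3)@(19, 7): e=[3,11,8] → #
    (10,3)@(21, 7): e=[13,-11,20] → ·
    (9,4)@(19, 9): e=[7,11,4] → #
    (10,4)@(21, 9): e=[17,-11,16] → ·
    (9,5)@(19, 11): e=[11,11,0] → #  [on edge]
    (10,5)@(21, 11): e=[21,-11,12] → ·
    (9,6)@(19, 13): e=[15,11,-4] → ·
  covered (3 px):
    · · · · · · · · · · · ·
    · · · · · · · · · · · ·
    · · · · · · · · · · · ·
    · · · · · · · · · # · ·
    · · · · · · · · · # · ·
    · · · · · · · · · # · ·
    · · · · · · · · · · · ·
    · · · · · · · · · · · ·
T2:
  2·area = 84
  edge (13, 1)→(8, 10): d=(-5,9) right/bottom  bias=-1
  edge (8, 10)→(2, 4): d=(-6,-6) top-left  bias=+0
  edge (2, 4)→(13, 1): d=(11,-3) top-left  bias=+0
    (6,0)@(13, 1): e=[0,84,0] → ·  [on edge]
    (0,1)@(1, 3): e=[98,0,-14] → ·  [on edge]
    (3,1)@(7, 3): e=[44,36,4] → #
    (4,1)@(9, 3): e=[26,48,10] → #
    (5,1)@(11, 3): e=[8,60,16] → #
    (6,1)@(13, 3): e=[-10,72,22] → ·
    (1,2)@(3, 5): e=[70,0,14] → #  [on edge]
    (2,2)@(5, 5): e=[52,12,20] → #
    (5,2)@(11, 5): e=[-2,48,38] → ·
    (1,3)@(3, 7): e=[60,-12,36] → ·
    (2,3)@(5, 7): e=[42,0,42] → #  [on edge]
    (5,3)@(11, 7): e=[-12,36,60] → ·
    (3,4)@(7, 9): e=[14,0,70] → #  [on edge]
    (4,5)@(9, 11): e=[-14,0,98] → ·  [on edge]
    (5,6)@(11, 13): e=[-42,0,126] → ·  [on edge]
    (6,7)@(13, 15): e=[-70,0,154] → ·  [on edge]
  covered (11 px):
    · · · · · · · · · · · ·
    · · · # # # · · · · · ·
    · # # # # · · · · · · ·
    · · # # # · · · · · · ·
    · · · # · · · · · · · ·
    · · · · · · · · · · · ·
    · · · · · · · · · · · ·
    · · · · · · · · · · · ·
T3:
  2·area = 174
  edge (6, 16)→(0, 0): d=(-6,-16) top-left  bias=+0
  edge (0, 0)→(12, 3): d=(12,3) right/bottom  bias=-1
  edge (12, 3)→(6, 16): d=(-6,13) right/bottom  bias=-1
    (0,0)@(1, 1): e=[10,9,155] → #
    (1,0)@(3, 1): e=[42,3,129] → #
    (2,0)@(5, 1): e=[74,-3,103] → ·
    (0,1)@(1, 3): e=[-2,33,143] → ·
    (1,1)@(3, 3): e=[30,27,117] → #
    (2,1)@(5, 3): e=[62,21,91] → #
    (3,1)@(7, 3): e=[94,15,65] → #
    (4,1)@(9, 3): e=[126,9,39] → #
    (5,1)@(11, 3): e=[158,3,13] → #
    (6,1)@(13, 3): e=[190,-3,-13] → ·
    (1,2)@(3, 5): e=[18,51,105] → #
    (6,2)@(13, 5): e=[178,21,-25] → ·
  covered (23 px):
    # # · · · · · · · · · ·
    · # # # # # · · · · · ·
    · # # # # # · · · · · ·
    · # # # # · · · · · · ·
    · · # # # · · · · · · ·
    · · # # · · · · · · · ·
    · · # # · · · · · · · ·
    · · · · · · · · · · · ·

Result: 44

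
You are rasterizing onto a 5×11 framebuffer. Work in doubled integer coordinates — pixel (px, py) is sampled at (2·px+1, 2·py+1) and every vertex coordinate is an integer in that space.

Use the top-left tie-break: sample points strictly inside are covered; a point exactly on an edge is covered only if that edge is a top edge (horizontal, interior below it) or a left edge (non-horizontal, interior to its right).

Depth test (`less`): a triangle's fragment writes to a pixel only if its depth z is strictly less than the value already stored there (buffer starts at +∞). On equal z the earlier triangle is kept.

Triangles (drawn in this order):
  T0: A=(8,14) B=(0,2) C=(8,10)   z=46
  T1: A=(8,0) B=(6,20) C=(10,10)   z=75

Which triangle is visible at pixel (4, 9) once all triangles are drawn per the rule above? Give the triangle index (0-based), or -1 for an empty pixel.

T0:
  2·area = 32
  edge (8, 14)→(0, 2): d=(-8,-12) top-left  bias=+0
  edge (0, 2)→(8, 10): d=(8,8) right/bottom  bias=-1
  edge (8, 10)→(8, 14): d=(0,4) right/bottom  bias=-1
    (0,1)@(1, 3): e=[4,0,28] → ·  [on edge]
    (1,2)@(3, 5): e=[12,0,20] → ·  [on edge]
    (2,3)@(5, 7): e=[20,0,12] → ·  [on edge]
    (2,4)@(5, 9): e=[4,16,12] → #
    (3,4)@(7, 9): e=[28,0,4] → ·  [on edge]
    (2,5)@(5, 11): e=[-12,32,12] → ·
    (3,5)@(7, 11): e=[12,16,4] → #
    (4,5)@(9, 11): e=[36,0,-4] → ·  [on edge]
    (3,6)@(7, 13): e=[-4,32,4] → ·
  covered (2 px):
    · · · · ·
    · · · · ·
    · · · · ·
    · · · · ·
    · · # · ·
    · · · # ·
    · · · · ·
    · · · · ·
    · · · · ·
    · · · · ·
    · · · · ·
T1:
  2·area = 60  (B↔C swapped to make it positive)
  edge (8, 0)→(10, 10): d=(2,10) right/bottom  bias=-1
  edge (10, 10)→(6, 20): d=(-4,10) right/bottom  bias=-1
  edge (6, 20)→(8, 0): d=(2,-20) top-left  bias=+0
    (4,2)@(9, 5): e=[0,30,30] → ·  [on edge]
    (4,3)@(9, 7): e=[4,22,34] → #
    (4,4)@(9, 9): e=[8,14,38] → #
    (3,5)@(7, 11): e=[32,26,2] → #
    (3,6)@(7, 13): e=[36,18,6] → #
    (4,6)@(9, 13): e=[16,-2,46] → ·
    (3,7)@(7, 15): e=[40,10,10] → #
    (4,7)@(9, 15): e=[20,-10,50] → ·
    (3,8)@(7, 17): e=[44,2,14] → #
    (4,8)@(9, 17): e=[24,-18,54] → ·
    (3,9)@(7, 19): e=[48,-6,18] → ·
  covered (7 px):
    · · · · ·
    · · · · ·
    · · · · ·
    · · · · #
    · · · · #
    · · · # #
    · · · # ·
    · · · # ·
    · · · # ·
    · · · · ·
    · · · · ·

Z-buffer (winner per pixel, '.' = empty):
  . . . . .
  . . . . .
  . . . . .
  . . . . 1
  . . 0 . 1
  . . . 0 1
  . . . 1 .
  . . . 1 .
  . . . 1 .
  . . . . .
  . . . . .

Result: -1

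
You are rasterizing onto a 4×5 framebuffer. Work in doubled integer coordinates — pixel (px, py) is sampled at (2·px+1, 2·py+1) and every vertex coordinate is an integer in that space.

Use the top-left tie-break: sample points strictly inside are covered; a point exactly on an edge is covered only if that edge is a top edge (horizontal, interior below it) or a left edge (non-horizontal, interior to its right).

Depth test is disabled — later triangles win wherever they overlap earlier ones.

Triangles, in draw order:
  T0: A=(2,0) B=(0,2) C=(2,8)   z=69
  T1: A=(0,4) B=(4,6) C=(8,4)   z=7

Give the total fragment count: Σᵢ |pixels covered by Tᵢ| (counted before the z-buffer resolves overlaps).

T0:
  2·area = 16  (B↔C swapped to make it positive)
  edge (2, 0)→(2, 8): d=(0,8) right/bottom  bias=-1
  edge (2, 8)→(0, 2): d=(-2,-6) top-left  bias=+0
  edge (0, 2)→(2, 0): d=(2,-2) top-left  bias=+0
    (0,0)@(1, 1): e=[8,8,0] → #  [on edge]
    (1,0)@(3, 1): e=[-8,20,4] → ·
    (0,1)@(1, 3): e=[8,4,4] → #
    (1,1)@(3, 3): e=[-8,16,8] → ·
    (0,2)@(1, 5): e=[8,0,8] → #  [on edge]
    (1,2)@(3, 5): e=[-8,12,12] → ·
    (0,3)@(1, 7): e=[8,-4,12] → ·
  covered (3 px):
    # · · ·
    # · · ·
    # · · ·
    · · · ·
    · · · ·
T1:
  2·area = 16  (B↔C swapped to make it positive)
  edge (0, 4)→(8, 4): d=(8,0) top-left  bias=+0
  edge (8, 4)→(4, 6): d=(-4,2) right/bottom  bias=-1
  edge (4, 6)→(0, 4): d=(-4,-2) top-left  bias=+0
    (1,2)@(3, 5): e=[8,6,2] → #
    (2,2)@(5, 5): e=[8,2,6] → #
    (3,2)@(7, 5): e=[8,-2,10] → ·
    (1,3)@(3, 7): e=[24,-2,-6] → ·
    (2,3)@(5, 7): e=[24,-6,-2] → ·
  covered (2 px):
    · · · ·
    · · · ·
    · # # ·
    · · · ·
    · · · ·

Result: 5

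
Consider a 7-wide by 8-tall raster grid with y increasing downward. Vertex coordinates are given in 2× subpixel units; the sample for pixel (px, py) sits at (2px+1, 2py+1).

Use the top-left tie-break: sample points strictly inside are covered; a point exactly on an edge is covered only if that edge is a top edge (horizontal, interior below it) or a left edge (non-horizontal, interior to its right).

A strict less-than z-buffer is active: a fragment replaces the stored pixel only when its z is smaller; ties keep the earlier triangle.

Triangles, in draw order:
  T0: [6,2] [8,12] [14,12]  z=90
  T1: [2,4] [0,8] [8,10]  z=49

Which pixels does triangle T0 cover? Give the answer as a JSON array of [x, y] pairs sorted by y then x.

T0:
  2·area = 60  (B↔C swapped to make it positive)
  edge (6, 2)→(14, 12): d=(8,10) right/bottom  bias=-1
  edge (14, 12)→(8, 12): d=(-6,0) right/bottom  bias=-1
  edge (8, 12)→(6, 2): d=(-2,-10) top-left  bias=+0
    (3,2)@(7, 5): e=[14,42,4] → #
    (4,2)@(9, 5): e=[-6,42,24] → ·
    (3,3)@(7, 7): e=[30,30,0] → #  [on edge]
    (4,3)@(9, 7): e=[10,30,20] → #
    (5,3)@(11, 7): e=[-10,30,40] → ·
    (3,4)@(7, 9): e=[46,18,-4] → ·
    (4,4)@(9, 9): e=[26,18,16] → #
    (5,4)@(11, 9): e=[6,18,36] → #
    (6,4)@(13, 9): e=[-14,18,56] → ·
    (4,5)@(9, 11): e=[42,6,12] → #
    (6,5)@(13, 11): e=[2,6,52] → #
    (4,6)@(9, 13): e=[58,-6,8] → ·
  covered (8 px):
    · · · · · · ·
    · · · · · · ·
    · · · # · · ·
    · · · # # · ·
    · · · · # # ·
    · · · · # # #
    · · · · · · ·
    · · · · · · ·
T1:
  2·area = 36  (B↔C swapped to make it positive)
  edge (2, 4)→(8, 10): d=(6,6) right/bottom  bias=-1
  edge (8, 10)→(0, 8): d=(-8,-2) top-left  bias=+0
  edge (0, 8)→(2, 4): d=(2,-4) top-left  bias=+0
    (0,1)@(1, 3): e=[0,42,-6] → ·  [on edge]
    (1,2)@(3, 5): e=[0,30,6] → ·  [on edge]
    (0,3)@(1, 7): e=[24,10,2] → #
    (1,3)@(3, 7): e=[12,14,10] → #
    (2,3)@(5, 7): e=[0,18,18] → ·  [on edge]
    (0,4)@(1, 9): e=[36,-6,6] → ·
    (1,4)@(3, 9): e=[24,-2,14] → ·
    (2,4)@(5, 9): e=[12,2,22] → #
    (3,4)@(7, 9): e=[0,6,30] → ·  [on edge]
    (2,5)@(5, 11): e=[24,-14,26] → ·
    (4,5)@(9, 11): e=[0,-6,42] → ·  [on edge]
    (5,6)@(11, 13): e=[0,-18,54] → ·  [on edge]
    (6,7)@(13, 15): e=[0,-30,66] → ·  [on edge]
  covered (3 px):
    · · · · · · ·
    · · · · · · ·
    · · · · · · ·
    # # · · · · ·
    · · # · · · ·
    · · · · · · ·
    · · · · · · ·
    · · · · · · ·

Result: [[3,2],[3,3],[4,3],[4,4],[5,4],[4,5],[5,5],[6,5]]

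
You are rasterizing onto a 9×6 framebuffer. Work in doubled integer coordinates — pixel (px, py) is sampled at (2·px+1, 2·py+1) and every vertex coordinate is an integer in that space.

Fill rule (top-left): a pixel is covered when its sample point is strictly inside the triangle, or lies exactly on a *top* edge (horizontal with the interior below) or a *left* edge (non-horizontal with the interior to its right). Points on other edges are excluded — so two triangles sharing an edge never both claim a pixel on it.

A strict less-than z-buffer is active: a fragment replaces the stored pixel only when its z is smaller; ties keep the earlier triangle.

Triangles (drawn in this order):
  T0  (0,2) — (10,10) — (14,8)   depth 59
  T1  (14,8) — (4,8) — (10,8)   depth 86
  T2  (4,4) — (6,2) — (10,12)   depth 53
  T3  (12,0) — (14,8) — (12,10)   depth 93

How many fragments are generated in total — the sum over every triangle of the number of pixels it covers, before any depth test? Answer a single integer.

T0:
  2·area = 52  (B↔C swapped to make it positive)
  edge (0, 2)→(14, 8): d=(14,6) right/bottom  bias=-1
  edge (14, 8)→(10, 10): d=(-4,2) right/bottom  bias=-1
  edge (10, 10)→(0, 2): d=(-10,-8) top-left  bias=+0
    (2,2)@(5, 5): e=[12,30,10] → #
    (3,2)@(7, 5): e=[0,26,26] → ·  [on edge]
    (2,3)@(5, 7): e=[40,22,-10] → ·
    (3,3)@(7, 7): e=[28,18,6] → #
    (4,3)@(9, 7): e=[16,14,22] → #
    (5,3)@(11, 7): e=[4,10,38] → #
    (6,3)@(13, 7): e=[-8,6,54] → ·
    (3,4)@(7, 9): e=[56,10,-14] → ·
    (4,4)@(9, 9): e=[44,6,2] → #
    (6,4)@(13, 9): e=[20,-2,34] → ·
    (4,5)@(9, 11): e=[72,-2,-18] → ·
    (5,5)@(11, 11): e=[60,-6,-2] → ·
  covered (6 px):
    · · · · · · · · ·
    · · · · · · · · ·
    · · # · · · · · ·
    · · · # # # · · ·
    · · · · # # · · ·
    · · · · · · · · ·
T1:
  degenerate (2·area = 0) — covers nothing
T2:
  2·area = 28
  edge (4, 4)→(6, 2): d=(2,-2) top-left  bias=+0
  edge (6, 2)→(10, 12): d=(4,10) right/bottom  bias=-1
  edge (10, 12)→(4, 4): d=(-6,-8) top-left  bias=+0
    (3,0)@(7, 1): e=[0,-14,42] → ·  [on edge]
    (2,1)@(5, 3): e=[0,14,14] → #  [on edge]
    (3,1)@(7, 3): e=[4,-6,30] → ·
    (1,2)@(3, 5): e=[0,42,-14] → ·  [on edge]
    (2,2)@(5, 5): e=[4,22,2] → #
    (3,2)@(7, 5): e=[8,2,18] → #
    (4,2)@(9, 5): e=[12,-18,34] → ·
    (0,3)@(1, 7): e=[0,70,-42] → ·  [on edge]
    (2,3)@(5, 7): e=[8,30,-10] → ·
    (3,3)@(7, 7): e=[12,10,6] → #
    (4,3)@(9, 7): e=[16,-10,22] → ·
    (3,4)@(7, 9): e=[16,18,-6] → ·
  covered (4 px):
    · · · · · · · · ·
    · · # · · · · · ·
    · · # # · · · · ·
    · · · # · · · · ·
    · · · · · · · · ·
    · · · · · · · · ·
T3:
  2·area = 20
  edge (12, 0)→(14, 8): d=(2,8) right/bottom  bias=-1
  edge (14, 8)→(12, 10): d=(-2,2) right/bottom  bias=-1
  edge (12, 10)→(12, 0): d=(0,-10) top-left  bias=+0
    (6,2)@(13, 5): e=[2,8,10] → #
    (7,2)@(15, 5): e=[-14,4,30] → ·
    (8,2)@(17, 5): e=[-30,0,50] → ·  [on edge]
    (6,3)@(13, 7): e=[6,4,10] → #
    (7,3)@(15, 7): e=[-10,0,30] → ·  [on edge]
    (6,4)@(13, 9): e=[10,0,10] → ·  [on edge]
    (5,5)@(11, 11): e=[30,0,-10] → ·  [on edge]
  covered (2 px):
    · · · · · · · · ·
    · · · · · · · · ·
    · · · · · · # · ·
    · · · · · · # · ·
    · · · · · · · · ·
    · · · · · · · · ·

Final: 12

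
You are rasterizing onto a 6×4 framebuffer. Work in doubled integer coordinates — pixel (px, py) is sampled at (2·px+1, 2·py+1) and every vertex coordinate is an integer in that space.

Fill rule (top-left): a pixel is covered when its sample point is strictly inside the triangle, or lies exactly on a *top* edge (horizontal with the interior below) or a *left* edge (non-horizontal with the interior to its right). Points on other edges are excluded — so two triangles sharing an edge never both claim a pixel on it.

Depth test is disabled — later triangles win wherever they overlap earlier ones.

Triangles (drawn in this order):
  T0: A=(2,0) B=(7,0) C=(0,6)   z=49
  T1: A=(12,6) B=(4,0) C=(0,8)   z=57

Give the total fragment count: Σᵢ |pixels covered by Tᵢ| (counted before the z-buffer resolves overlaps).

T0:
  2·area = 30
  edge (2, 0)→(7, 0): d=(5,0) top-left  bias=+0
  edge (7, 0)→(0, 6): d=(-7,6) right/bottom  bias=-1
  edge (0, 6)→(2, 0): d=(2,-6) top-left  bias=+0
    (1,0)@(3, 1): e=[5,17,8] → X
    (2,0)@(5, 1): e=[5,5,20] → X
    (3,0)@(7, 1): e=[5,-7,32] → .
    (0,1)@(1, 3): e=[15,15,0] → X  [on edge]
    (2,1)@(5, 3): e=[15,-9,24] → .
    (0,2)@(1, 5): e=[25,1,4] → X
    (1,2)@(3, 5): e=[25,-11,16] → .
    (0,3)@(1, 7): e=[35,-13,8] → .
  covered (5 px):
    . X X . . .
    X X . . . .
    X . . . . .
    . . . . . .
T1:
  2·area = 88  (B↔C swapped to make it positive)
  edge (12, 6)→(0, 8): d=(-12,2) right/bottom  bias=-1
  edge (0, 8)→(4, 0): d=(4,-8) top-left  bias=+0
  edge (4, 0)→(12, 6): d=(8,6) right/bottom  bias=-1
    (2,0)@(5, 1): e=[74,12,2] → X
    (3,0)@(7, 1): e=[70,28,-10] → .
    (1,1)@(3, 3): e=[54,4,30] → X
    (3,1)@(7, 3): e=[46,36,6] → X
    (4,1)@(9, 3): e=[42,52,-6] → .
    (1,2)@(3, 5): e=[30,12,46] → X
    (4,2)@(9, 5): e=[18,60,10] → X
    (5,2)@(11, 5): e=[14,76,-2] → .
    (0,3)@(1, 7): e=[10,4,74] → X
    (3,3)@(7, 7): e=[-2,52,38] → .
    (4,3)@(9, 7): e=[-6,68,26] → .
  covered (11 px):
    . . X . . .
    . X X X . .
    . X X X X .
    X X X . . .

Final: 16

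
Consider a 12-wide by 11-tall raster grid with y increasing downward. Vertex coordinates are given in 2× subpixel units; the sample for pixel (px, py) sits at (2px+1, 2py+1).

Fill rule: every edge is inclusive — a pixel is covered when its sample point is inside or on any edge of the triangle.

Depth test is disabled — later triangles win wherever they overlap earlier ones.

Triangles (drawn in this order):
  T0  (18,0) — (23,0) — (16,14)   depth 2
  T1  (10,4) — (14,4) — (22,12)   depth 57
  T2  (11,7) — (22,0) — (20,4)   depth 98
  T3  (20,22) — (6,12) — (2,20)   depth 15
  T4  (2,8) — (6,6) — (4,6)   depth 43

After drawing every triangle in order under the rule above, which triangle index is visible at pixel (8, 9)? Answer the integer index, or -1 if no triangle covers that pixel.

T0:
  2·area = 70
  edge (18, 0)→(23, 0): d=(5,0) inclusive
  edge (23, 0)→(16, 14): d=(-7,14) inclusive
  edge (16, 14)→(18, 0): d=(2,-14) inclusive
    (9,0)@(19, 1): e=[5,49,16] → #
    (10,0)@(21, 1): e=[5,21,44] → #
    (11,0)@(23, 1): e=[5,-7,72] → ·
    (9,1)@(19, 3): e=[15,35,20] → #
    (11,1)@(23, 3): e=[15,-21,76] → ·
    (9,2)@(19, 5): e=[25,21,24] → #
    (10,2)@(21, 5): e=[25,-7,52] → ·
    (8,3)@(17, 7): e=[35,35,0] → #  [on edge]
    (10,3)@(21, 7): e=[35,-21,56] → ·
    (8,4)@(17, 9): e=[45,21,4] → #
    (9,4)@(19, 9): e=[45,-7,32] → ·
    (8,5)@(17, 11): e=[55,7,8] → #
    (7,10)@(15, 21): e=[105,-35,0] → ·  [on edge]
  covered (9 px):
    · · · · · · · · · # # ·
    · · · · · · · · · # # ·
    · · · · · · · · · # · ·
    · · · · · · · · # # · ·
    · · · · · · · · # · · ·
    · · · · · · · · # · · ·
    · · · · · · · · · · · ·
    · · · · · · · · · · · ·
    · · · · · · · · · · · ·
    · · · · · · · · · · · ·
    · · · · · · · · · · · ·
T1:
  2·area = 32
  edge (10, 4)→(14, 4): d=(4,0) inclusive
  edge (14, 4)→(22, 12): d=(8,8) inclusive
  edge (22, 12)→(10, 4): d=(-12,-8) inclusive
    (5,0)@(11, 1): e=[-12,0,44] → ·  [on edge]
    (6,1)@(13, 3): e=[-4,0,36] → ·  [on edge]
    (6,2)@(13, 5): e=[4,16,12] → #
    (7,2)@(15, 5): e=[4,0,28] → #  [on edge]
    (8,2)@(17, 5): e=[4,-16,44] → ·
    (6,3)@(13, 7): e=[12,32,-12] → ·
    (7,3)@(15, 7): e=[12,16,4] → #
    (8,3)@(17, 7): e=[12,0,20] → #  [on edge]
    (9,3)@(19, 7): e=[12,-16,36] → ·
    (7,4)@(15, 9): e=[20,32,-20] → ·
    (8,4)@(17, 9): e=[20,16,-4] → ·
    (9,4)@(19, 9): e=[20,0,12] → #  [on edge]
    (10,5)@(21, 11): e=[28,0,4] → #  [on edge]
    (11,6)@(23, 13): e=[36,0,-4] → ·  [on edge]
  covered (6 px):
    · · · · · · · · · · · ·
    · · · · · · · · · · · ·
    · · · · · · # # · · · ·
    · · · · · · · # # · · ·
    · · · · · · · · · # · ·
    · · · · · · · · · · # ·
    · · · · · · · · · · · ·
    · · · · · · · · · · · ·
    · · · · · · · · · · · ·
    · · · · · · · · · · · ·
    · · · · · · · · · · · ·
T2:
  2·area = 30
  edge (11, 7)→(22, 0): d=(11,-7) inclusive
  edge (22, 0)→(20, 4): d=(-2,4) inclusive
  edge (20, 4)→(11, 7): d=(-9,3) inclusive
    (10,0)@(21, 1): e=[4,2,24] → #
    (11,0)@(23, 1): e=[18,-6,18] → ·
    (9,1)@(19, 3): e=[12,6,12] → #
    (10,1)@(21, 3): e=[26,-2,6] → ·
    (11,1)@(23, 3): e=[40,-10,0] → ·  [on edge]
    (7,2)@(15, 5): e=[6,18,6] → #
    (8,2)@(17, 5): e=[20,10,0] → #  [on edge]
    (9,2)@(19, 5): e=[34,2,-6] → ·
    (5,3)@(11, 7): e=[0,30,0] → #  [on edge]
    (6,3)@(13, 7): e=[14,22,-6] → ·
    (7,3)@(15, 7): e=[28,14,-12] → ·
    (8,3)@(17, 7): e=[42,6,-18] → ·
    (2,4)@(5, 9): e=[-20,50,0] → ·  [on edge]
  covered (5 px):
    · · · · · · · · · · # ·
    · · · · · · · · · # · ·
    · · · · · · · # # · · ·
    · · · · · # · · · · · ·
    · · · · · · · · · · · ·
    · · · · · · · · · · · ·
    · · · · · · · · · · · ·
    · · · · · · · · · · · ·
    · · · · · · · · · · · ·
    · · · · · · · · · · · ·
    · · · · · · · · · · · ·
T3:
  2·area = 152  (B↔C swapped to make it positive)
  edge (20, 22)→(2, 20): d=(-18,-2) inclusive
  edge (2, 20)→(6, 12): d=(4,-8) inclusive
  edge (6, 12)→(20, 22): d=(14,10) inclusive
    (3,6)@(7, 13): e=[136,12,4] → #
    (4,6)@(9, 13): e=[140,28,-16] → ·
    (2,7)@(5, 15): e=[96,4,52] → #
    (4,7)@(9, 15): e=[104,36,12] → #
    (5,7)@(11, 15): e=[108,52,-8] → ·
    (2,8)@(5, 17): e=[60,12,80] → #
    (5,8)@(11, 17): e=[72,60,20] → #
    (6,8)@(13, 17): e=[76,76,0] → #  [on edge]
    (7,8)@(15, 17): e=[80,92,-20] → ·
    (1,9)@(3, 19): e=[20,4,128] → #
    (7,9)@(15, 19): e=[44,100,8] → #
    (8,9)@(17, 19): e=[48,116,-12] → ·
    (5,10)@(11, 21): e=[0,76,76] → #  [on edge]
  covered (20 px):
    · · · · · · · · · · · ·
    · · · · · · · · · · · ·
    · · · · · · · · · · · ·
    · · · · · · · · · · · ·
    · · · · · · · · · · · ·
    · · · · · · · · · · · ·
    · · · # · · · · · · · ·
    · · # # # · · · · · · ·
    · · # # # # # · · · · ·
    · # # # # # # # · · · ·
    · · · · · # # # # · · ·
T4:
  2·area = 4  (B↔C swapped to make it positive)
  edge (2, 8)→(4, 6): d=(2,-2) inclusive
  edge (4, 6)→(6, 6): d=(2,0) inclusive
  edge (6, 6)→(2, 8): d=(-4,2) inclusive
    (4,0)@(9, 1): e=[0,-10,14] → ·  [on edge]
    (3,1)@(7, 3): e=[0,-6,10] → ·  [on edge]
    (2,2)@(5, 5): e=[0,-2,6] → ·  [on edge]
    (1,3)@(3, 7): e=[0,2,2] → #  [on edge]
    (2,3)@(5, 7): e=[4,2,-2] → ·
    (0,4)@(1, 9): e=[0,6,-2] → ·  [on edge]
    (1,4)@(3, 9): e=[4,6,-6] → ·
  covered (1 px):
    · · · · · · · · · · · ·
    · · · · · · · · · · · ·
    · · · · · · · · · · · ·
    · # · · · · · · · · · ·
    · · · · · · · · · · · ·
    · · · · · · · · · · · ·
    · · · · · · · · · · · ·
    · · · · · · · · · · · ·
    · · · · · · · · · · · ·
    · · · · · · · · · · · ·
    · · · · · · · · · · · ·

Z-buffer (winner per pixel, '.' = empty):
  . . . . . . . . . 0 2 .
  . . . . . . . . . 2 0 .
  . . . . . . 1 2 2 0 . .
  . 4 . . . 2 . 1 1 0 . .
  . . . . . . . . 0 1 . .
  . . . . . . . . 0 . 1 .
  . . . 3 . . . . . . . .
  . . 3 3 3 . . . . . . .
  . . 3 3 3 3 3 . . . . .
  . 3 3 3 3 3 3 3 . . . .
  . . . . . 3 3 3 3 . . .

Final: -1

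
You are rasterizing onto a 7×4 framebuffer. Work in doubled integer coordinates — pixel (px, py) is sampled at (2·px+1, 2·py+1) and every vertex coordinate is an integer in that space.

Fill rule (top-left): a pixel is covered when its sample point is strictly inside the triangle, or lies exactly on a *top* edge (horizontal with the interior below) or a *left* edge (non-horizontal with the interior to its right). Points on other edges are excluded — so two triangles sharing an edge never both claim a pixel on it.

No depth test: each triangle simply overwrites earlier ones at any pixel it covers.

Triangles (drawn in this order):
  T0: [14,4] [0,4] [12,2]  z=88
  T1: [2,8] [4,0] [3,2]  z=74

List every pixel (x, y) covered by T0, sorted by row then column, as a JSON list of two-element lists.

T0:
  2·area = 28
  edge (14, 4)→(0, 4): d=(-14,0) right/bottom  bias=-1
  edge (0, 4)→(12, 2): d=(12,-2) top-left  bias=+0
  edge (12, 2)→(14, 4): d=(2,2) right/bottom  bias=-1
    (5,0)@(11, 1): e=[42,-14,0] → .  [on edge]
    (3,1)@(7, 3): e=[14,2,12] → X
    (4,1)@(9, 3): e=[14,6,8] → X
    (5,1)@(11, 3): e=[14,10,4] → X
    (6,1)@(13, 3): e=[14,14,0] → .  [on edge]
    (3,2)@(7, 5): e=[-14,26,16] → .
    (4,2)@(9, 5): e=[-14,30,12] → .
    (5,2)@(11, 5): e=[-14,34,8] → .
  covered (3 px):
    . . . . . . .
    . . . X X X .
    . . . . . . .
    . . . . . . .
T1:
  2·area = 4  (B↔C swapped to make it positive)
  edge (2, 8)→(3, 2): d=(1,-6) top-left  bias=+0
  edge (3, 2)→(4, 0): d=(1,-2) top-left  bias=+0
  edge (4, 0)→(2, 8): d=(-2,8) right/bottom  bias=-1
    (1,1)@(3, 3): e=[1,1,2] → X
    (2,1)@(5, 3): e=[13,5,-14] → .
    (1,2)@(3, 5): e=[3,3,-2] → .
  covered (1 px):
    . . . . . . .
    . X . . . . .
    . . . . . . .
    . . . . . . .

Result: [[3,1],[4,1],[5,1]]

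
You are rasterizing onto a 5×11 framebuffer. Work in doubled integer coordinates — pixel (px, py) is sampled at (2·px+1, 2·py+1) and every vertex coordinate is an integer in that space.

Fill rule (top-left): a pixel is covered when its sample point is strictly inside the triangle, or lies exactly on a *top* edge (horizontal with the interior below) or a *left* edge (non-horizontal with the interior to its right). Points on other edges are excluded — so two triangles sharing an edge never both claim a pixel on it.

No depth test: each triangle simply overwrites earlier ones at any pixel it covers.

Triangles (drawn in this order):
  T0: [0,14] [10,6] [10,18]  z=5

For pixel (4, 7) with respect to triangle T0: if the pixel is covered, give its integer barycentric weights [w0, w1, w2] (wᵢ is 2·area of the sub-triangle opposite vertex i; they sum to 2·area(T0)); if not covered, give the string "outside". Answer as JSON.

T0:
  2·area = 120
  edge (0, 14)→(10, 6): d=(10,-8) top-left  bias=+0
  edge (10, 6)→(10, 18): d=(0,12) right/bottom  bias=-1
  edge (10, 18)→(0, 14): d=(-10,-4) top-left  bias=+0
    (4,3)@(9, 7): e=[2,12,106] → X
    (3,4)@(7, 9): e=[6,36,78] → X
    (2,5)@(5, 11): e=[10,60,50] → X
    (1,6)@(3, 13): e=[14,84,22] → X
    (1,7)@(3, 15): e=[34,84,2] → X
    (1,8)@(3, 17): e=[54,84,-18] → .
    (2,8)@(5, 17): e=[70,60,-10] → .
    (3,8)@(7, 17): e=[86,36,-2] → .
    (4,8)@(9, 17): e=[102,12,6] → X
    (4,9)@(9, 19): e=[122,12,-14] → .
  covered (15 px):
    . . . . .
    . . . . .
    . . . . .
    . . . . X
    . . . X X
    . . X X X
    . X X X X
    . X X X X
    . . . . X
    . . . . .
    . . . . .

Result: [12,26,82]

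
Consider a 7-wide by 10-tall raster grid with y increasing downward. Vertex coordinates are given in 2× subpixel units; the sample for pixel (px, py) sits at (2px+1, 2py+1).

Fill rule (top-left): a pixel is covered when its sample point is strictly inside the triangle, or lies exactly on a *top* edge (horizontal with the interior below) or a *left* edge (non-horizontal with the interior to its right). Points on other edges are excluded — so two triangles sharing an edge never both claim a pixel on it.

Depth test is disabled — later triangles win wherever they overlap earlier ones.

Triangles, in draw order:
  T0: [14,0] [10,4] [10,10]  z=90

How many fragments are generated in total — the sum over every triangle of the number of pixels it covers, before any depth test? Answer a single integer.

T0:
  2·area = 24  (B↔C swapped to make it positive)
  edge (14, 0)→(10, 10): d=(-4,10) right/bottom  bias=-1
  edge (10, 10)→(10, 4): d=(0,-6) top-left  bias=+0
  edge (10, 4)→(14, 0): d=(4,-4) top-left  bias=+0
    (6,0)@(13, 1): e=[6,18,0] → █  [on edge]
    (5,1)@(11, 3): e=[18,6,0] → █  [on edge]
    (6,1)@(13, 3): e=[-2,18,8] → ·
    (4,2)@(9, 5): e=[30,-6,0] → ·  [on edge]
    (5,2)@(11, 5): e=[10,6,8] → █
    (6,2)@(13, 5): e=[-10,18,16] → ·
    (3,3)@(7, 7): e=[42,-18,0] → ·  [on edge]
    (5,3)@(11, 7): e=[2,6,16] → █
    (6,3)@(13, 7): e=[-18,18,24] → ·
    (2,4)@(5, 9): e=[54,-30,0] → ·  [on edge]
    (5,4)@(11, 9): e=[-6,6,24] → ·
    (1,5)@(3, 11): e=[66,-42,0] → ·  [on edge]
    (0,6)@(1, 13): e=[78,-54,0] → ·  [on edge]
  covered (4 px):
    · · · · · · █
    · · · · · █ ·
    · · · · · █ ·
    · · · · · █ ·
    · · · · · · ·
    · · · · · · ·
    · · · · · · ·
    · · · · · · ·
    · · · · · · ·
    · · · · · · ·

Final: 4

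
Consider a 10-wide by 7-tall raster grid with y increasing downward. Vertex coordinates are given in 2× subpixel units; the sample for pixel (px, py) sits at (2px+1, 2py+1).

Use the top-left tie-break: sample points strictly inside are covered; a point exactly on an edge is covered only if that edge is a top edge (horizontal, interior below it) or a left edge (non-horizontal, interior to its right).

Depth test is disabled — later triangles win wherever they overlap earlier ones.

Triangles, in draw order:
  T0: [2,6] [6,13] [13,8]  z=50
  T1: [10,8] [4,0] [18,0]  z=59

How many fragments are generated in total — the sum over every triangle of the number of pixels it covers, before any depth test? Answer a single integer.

T0:
  2·area = 69  (B↔C swapped to make it positive)
  edge (2, 6)→(13, 8): d=(11,2) right/bottom  bias=-1
  edge (13, 8)→(6, 13): d=(-7,5) right/bottom  bias=-1
  edge (6, 13)→(2, 6): d=(-4,-7) top-left  bias=+0
    (1,3)@(3, 7): e=[9,57,3] → X
    (2,3)@(5, 7): e=[5,47,17] → X
    (3,3)@(7, 7): e=[1,37,31] → X
    (4,3)@(9, 7): e=[-3,27,45] → .
    (1,4)@(3, 9): e=[31,43,-5] → .
    (2,4)@(5, 9): e=[27,33,9] → X
    (4,4)@(9, 9): e=[19,13,37] → X
    (5,4)@(11, 9): e=[15,3,51] → X
    (6,4)@(13, 9): e=[11,-7,65] → .
    (2,5)@(5, 11): e=[49,19,1] → X
    (4,5)@(9, 11): e=[41,-1,29] → .
    (5,5)@(11, 11): e=[37,-11,43] → .
  covered (9 px):
    . . . . . . . . . .
    . . . . . . . . . .
    . . . . . . . . . .
    . X X X . . . . . .
    . . X X X X . . . .
    . . X X . . . . . .
    . . . . . . . . . .
T1:
  2·area = 112
  edge (10, 8)→(4, 0): d=(-6,-8) top-left  bias=+0
  edge (4, 0)→(18, 0): d=(14,0) top-left  bias=+0
  edge (18, 0)→(10, 8): d=(-8,8) right/bottom  bias=-1
    (2,0)@(5, 1): e=[2,14,96] → X
    (3,0)@(7, 1): e=[18,14,80] → X
    (4,0)@(9, 1): e=[34,14,64] → X
    (5,0)@(11, 1): e=[50,14,48] → X
    (6,0)@(13, 1): e=[66,14,32] → X
    (7,0)@(15, 1): e=[82,14,16] → X
    (8,0)@(17, 1): e=[98,14,0] → .  [on edge]
    (2,1)@(5, 3): e=[-10,42,80] → .
    (3,1)@(7, 3): e=[6,42,64] → X
    (7,1)@(15, 3): e=[70,42,0] → .  [on edge]
    (3,2)@(7, 5): e=[-6,70,48] → .
    (4,2)@(9, 5): e=[10,70,32] → X
    (6,2)@(13, 5): e=[42,70,0] → .  [on edge]
    (5,3)@(11, 7): e=[14,98,0] → .  [on edge]
    (4,4)@(9, 9): e=[-14,126,0] → .  [on edge]
    (3,5)@(7, 11): e=[-42,154,0] → .  [on edge]
    (2,6)@(5, 13): e=[-70,182,0] → .  [on edge]
  covered (12 px):
    . . X X X X X X . .
    . . . X X X X . . .
    . . . . X X . . . .
    . . . . . . . . . .
    . . . . . . . . . .
    . . . . . . . . . .
    . . . . . . . . . .

Result: 21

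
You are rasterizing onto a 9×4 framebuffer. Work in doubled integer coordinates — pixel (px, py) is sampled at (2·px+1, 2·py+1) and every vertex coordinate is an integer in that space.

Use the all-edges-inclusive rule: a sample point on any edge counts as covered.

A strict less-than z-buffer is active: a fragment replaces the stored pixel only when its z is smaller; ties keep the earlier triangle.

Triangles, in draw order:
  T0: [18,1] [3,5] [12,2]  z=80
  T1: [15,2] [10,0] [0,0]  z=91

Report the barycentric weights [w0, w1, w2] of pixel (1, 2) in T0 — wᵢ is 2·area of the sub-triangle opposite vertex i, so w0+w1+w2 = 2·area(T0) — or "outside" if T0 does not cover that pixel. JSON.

T0:
  2·area = 9
  edge (18, 1)→(3, 5): d=(-15,4) inclusive
  edge (3, 5)→(12, 2): d=(9,-3) inclusive
  edge (12, 2)→(18, 1): d=(6,-1) inclusive
    (7,0)@(15, 1): e=[12,0,-3] → ·  [on edge]
    (4,1)@(9, 3): e=[6,0,3] → █  [on edge]
    (5,1)@(11, 3): e=[-2,6,5] → ·
    (1,2)@(3, 5): e=[0,0,9] → █  [on edge]
    (2,2)@(5, 5): e=[-8,6,11] → ·
    (4,2)@(9, 5): e=[-24,18,15] → ·
    (1,3)@(3, 7): e=[-30,18,21] → ·
  covered (2 px):
    · · · · · · · · ·
    · · · · █ · · · ·
    · █ · · · · · · ·
    · · · · · · · · ·
T1:
  2·area = 20  (B↔C swapped to make it positive)
  edge (15, 2)→(0, 0): d=(-15,-2) inclusive
  edge (0, 0)→(10, 0): d=(10,0) inclusive
  edge (10, 0)→(15, 2): d=(5,2) inclusive
    (4,0)@(9, 1): e=[3,10,7] → █
    (5,0)@(11, 1): e=[7,10,3] → █
    (6,0)@(13, 1): e=[11,10,-1] → ·
    (4,1)@(9, 3): e=[-27,30,17] → ·
    (5,1)@(11, 3): e=[-23,30,13] → ·
  covered (2 px):
    · · · · █ █ · · ·
    · · · · · · · · ·
    · · · · · · · · ·
    · · · · · · · · ·

Answer: [0,9,0]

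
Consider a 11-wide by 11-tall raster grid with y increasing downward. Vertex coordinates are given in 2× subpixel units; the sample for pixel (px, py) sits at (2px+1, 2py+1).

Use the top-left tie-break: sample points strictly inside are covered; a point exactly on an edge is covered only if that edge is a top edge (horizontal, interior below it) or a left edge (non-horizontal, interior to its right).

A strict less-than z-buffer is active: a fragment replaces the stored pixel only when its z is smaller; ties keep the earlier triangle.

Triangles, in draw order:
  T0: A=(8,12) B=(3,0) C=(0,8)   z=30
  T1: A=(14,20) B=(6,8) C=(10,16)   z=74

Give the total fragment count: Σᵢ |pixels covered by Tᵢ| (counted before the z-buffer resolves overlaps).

T0:
  2·area = 76  (B↔C swapped to make it positive)
  edge (8, 12)→(0, 8): d=(-8,-4) top-left  bias=+0
  edge (0, 8)→(3, 0): d=(3,-8) top-left  bias=+0
  edge (3, 0)→(8, 12): d=(5,12) right/bottom  bias=-1
    (1,0)@(3, 1): e=[68,3,5] → X
    (2,0)@(5, 1): e=[76,19,-19] → .
    (1,1)@(3, 3): e=[52,9,15] → X
    (2,1)@(5, 3): e=[60,25,-9] → .
    (1,2)@(3, 5): e=[36,15,25] → X
    (2,2)@(5, 5): e=[44,31,1] → X
    (3,2)@(7, 5): e=[52,47,-23] → .
    (0,3)@(1, 7): e=[12,5,59] → X
    (3,3)@(7, 7): e=[36,53,-13] → .
    (0,4)@(1, 9): e=[-4,11,69] → .
    (1,4)@(3, 9): e=[4,27,45] → X
    (3,4)@(7, 9): e=[20,59,-3] → .
  covered (10 px):
    . X . . . . . . . . .
    . X . . . . . . . . .
    . X X . . . . . . . .
    X X X . . . . . . . .
    . X X . . . . . . . .
    . . . X . . . . . . .
    . . . . . . . . . . .
    . . . . . . . . . . .
    . . . . . . . . . . .
    . . . . . . . . . . .
    . . . . . . . . . . .
T1:
  2·area = 16  (B↔C swapped to make it positive)
  edge (14, 20)→(10, 16): d=(-4,-4) top-left  bias=+0
  edge (10, 16)→(6, 8): d=(-4,-8) top-left  bias=+0
  edge (6, 8)→(14, 20): d=(8,12) right/bottom  bias=-1
    (0,3)@(1, 7): e=[0,-36,52] → .  [on edge]
    (1,4)@(3, 9): e=[0,-28,44] → .  [on edge]
    (2,5)@(5, 11): e=[0,-20,36] → .  [on edge]
    (3,6)@(7, 13): e=[0,-12,28] → .  [on edge]
    (4,6)@(9, 13): e=[8,4,4] → X
    (5,6)@(11, 13): e=[16,20,-20] → .
    (4,7)@(9, 15): e=[0,-4,20] → .  [on edge]
    (5,8)@(11, 17): e=[0,4,12] → X  [on edge]
    (6,8)@(13, 17): e=[8,20,-12] → .
    (5,9)@(11, 19): e=[-8,-4,28] → .
    (6,9)@(13, 19): e=[0,12,4] → X  [on edge]
    (7,9)@(15, 19): e=[8,28,-20] → .
    (7,10)@(15, 21): e=[0,20,-4] → .  [on edge]
  covered (3 px):
    . . . . . . . . . . .
    . . . . . . . . . . .
    . . . . . . . . . . .
    . . . . . . . . . . .
    . . . . . . . . . . .
    . . . . . . . . . . .
    . . . . X . . . . . .
    . . . . . . . . . . .
    . . . . . X . . . . .
    . . . . . . X . . . .
    . . . . . . . . . . .

Result: 13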